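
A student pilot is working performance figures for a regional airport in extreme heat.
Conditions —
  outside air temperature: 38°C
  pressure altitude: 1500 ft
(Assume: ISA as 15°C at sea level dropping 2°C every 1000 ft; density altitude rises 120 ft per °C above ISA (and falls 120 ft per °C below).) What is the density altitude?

4620 ft

ISA temperature at 1500 ft = 15 − 2 × (1500/1000) = 12°C.
ISA deviation = 38 − 12 = +26°C.
Density altitude = 1500 + 120 × (26) = 1500 + (+3120) = 4620 ft.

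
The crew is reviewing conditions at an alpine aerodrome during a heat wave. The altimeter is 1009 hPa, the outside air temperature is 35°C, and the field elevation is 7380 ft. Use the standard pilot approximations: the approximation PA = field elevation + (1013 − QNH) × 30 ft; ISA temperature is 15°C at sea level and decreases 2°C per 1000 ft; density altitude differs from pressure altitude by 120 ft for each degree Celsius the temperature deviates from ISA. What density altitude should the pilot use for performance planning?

11700 ft

Pressure altitude = 7380 + (1013 − 1009) × 30 = 7380 + (+120) = 7500 ft.
ISA temperature at 7500 ft = 15 − 2 × (7500/1000) = 0°C.
ISA deviation = 35 − 0 = +35°C.
Density altitude = 7500 + 120 × (35) = 11700 ft.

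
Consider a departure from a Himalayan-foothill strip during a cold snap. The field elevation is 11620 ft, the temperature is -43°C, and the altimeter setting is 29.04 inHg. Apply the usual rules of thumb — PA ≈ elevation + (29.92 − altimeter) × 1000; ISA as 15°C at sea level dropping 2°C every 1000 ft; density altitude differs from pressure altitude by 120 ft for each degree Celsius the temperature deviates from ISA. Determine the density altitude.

Pressure altitude = 11620 + (29.92 − 29.04) × 1000 = 11620 + (+880) = 12500 ft.
ISA temperature at 12500 ft = 15 − 2 × (12500/1000) = -10°C.
ISA deviation = -43 − (-10) = -33°C.
Density altitude = 12500 + 120 × (-33) = 8540 ft.

8540 ft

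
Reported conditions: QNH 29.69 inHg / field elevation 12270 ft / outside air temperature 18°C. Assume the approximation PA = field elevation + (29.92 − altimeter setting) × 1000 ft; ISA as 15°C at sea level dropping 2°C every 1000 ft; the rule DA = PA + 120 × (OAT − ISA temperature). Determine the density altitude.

Pressure altitude = 12270 + (29.92 − 29.69) × 1000 = 12270 + (+230) = 12500 ft.
ISA temperature at 12500 ft = 15 − 2 × (12500/1000) = -10°C.
ISA deviation = 18 − (-10) = +28°C.
Density altitude = 12500 + 120 × (28) = 15860 ft.

15860 ft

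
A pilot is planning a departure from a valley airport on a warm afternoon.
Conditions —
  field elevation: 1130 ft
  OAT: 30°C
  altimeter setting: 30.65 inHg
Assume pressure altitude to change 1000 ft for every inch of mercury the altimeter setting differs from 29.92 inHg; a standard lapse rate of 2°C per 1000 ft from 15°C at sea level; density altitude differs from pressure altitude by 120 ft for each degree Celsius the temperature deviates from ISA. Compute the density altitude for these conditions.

2296 ft

Pressure altitude = 1130 + (29.92 − 30.65) × 1000 = 1130 + (-730) = 400 ft.
ISA temperature at 400 ft = 15 − 2 × (400/1000) = 14.2°C.
ISA deviation = 30 − 14.2 = +15.8°C.
Density altitude = 400 + 120 × (15.8) = 2296 ft.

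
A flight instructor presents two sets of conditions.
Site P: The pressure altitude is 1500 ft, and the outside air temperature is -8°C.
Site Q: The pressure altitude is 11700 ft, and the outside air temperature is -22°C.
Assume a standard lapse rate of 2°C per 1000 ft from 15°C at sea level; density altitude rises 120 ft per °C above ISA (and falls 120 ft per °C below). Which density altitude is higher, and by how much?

Site Q by 10968 ft

Site P: ISA temp = 12°C, deviation -20°C, DA = 1500 + 120 × (-20) = -900 ft.
Site Q: ISA temp = -8.4°C, deviation -13.6°C, DA = 11700 + 120 × (-13.6) = 10068 ft.
Site Q is higher by 10068 − (-900) = 10968 ft.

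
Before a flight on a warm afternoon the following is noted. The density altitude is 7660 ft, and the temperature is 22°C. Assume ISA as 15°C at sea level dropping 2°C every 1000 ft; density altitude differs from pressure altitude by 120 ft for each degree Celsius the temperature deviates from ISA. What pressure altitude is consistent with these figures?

5500 ft

DA = PA + 120 × (OAT − (15 − 2·PA/1000)) = PA + 120·OAT − 1800 + 0.24·PA = 1.24·PA + 120·OAT − 1800.
So 1.24·PA = 7660 − 120 × 22 + 1800 = 6820.
PA = 6820 / 1.24 = 5500 ft.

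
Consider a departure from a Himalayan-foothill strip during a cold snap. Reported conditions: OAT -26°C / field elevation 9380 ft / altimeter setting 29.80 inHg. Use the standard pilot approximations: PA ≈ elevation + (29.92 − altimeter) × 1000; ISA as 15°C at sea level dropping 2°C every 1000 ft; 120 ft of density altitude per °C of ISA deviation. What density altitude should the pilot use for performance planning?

6860 ft

Pressure altitude = 9380 + (29.92 − 29.80) × 1000 = 9380 + (+120) = 9500 ft.
ISA temperature at 9500 ft = 15 − 2 × (9500/1000) = -4°C.
ISA deviation = -26 − (-4) = -22°C.
Density altitude = 9500 + 120 × (-22) = 6860 ft.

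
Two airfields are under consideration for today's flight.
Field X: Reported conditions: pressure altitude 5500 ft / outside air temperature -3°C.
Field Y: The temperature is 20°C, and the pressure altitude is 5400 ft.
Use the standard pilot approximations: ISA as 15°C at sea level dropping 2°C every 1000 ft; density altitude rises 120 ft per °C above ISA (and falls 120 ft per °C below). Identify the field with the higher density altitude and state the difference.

Field X: ISA temp = 4°C, deviation -7°C, DA = 5500 + 120 × (-7) = 4660 ft.
Field Y: ISA temp = 4.2°C, deviation +15.8°C, DA = 5400 + 120 × 15.8 = 7296 ft.
Field Y is higher by 7296 − 4660 = 2636 ft.

Field Y by 2636 ft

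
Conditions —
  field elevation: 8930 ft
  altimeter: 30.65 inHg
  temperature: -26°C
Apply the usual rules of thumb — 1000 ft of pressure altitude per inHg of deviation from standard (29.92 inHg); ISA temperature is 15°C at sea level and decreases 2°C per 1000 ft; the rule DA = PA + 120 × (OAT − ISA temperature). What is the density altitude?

Pressure altitude = 8930 + (29.92 − 30.65) × 1000 = 8930 + (-730) = 8200 ft.
ISA temperature at 8200 ft = 15 − 2 × (8200/1000) = -1.4°C.
ISA deviation = -26 − (-1.4) = -24.6°C.
Density altitude = 8200 + 120 × (-24.6) = 5248 ft.

5248 ft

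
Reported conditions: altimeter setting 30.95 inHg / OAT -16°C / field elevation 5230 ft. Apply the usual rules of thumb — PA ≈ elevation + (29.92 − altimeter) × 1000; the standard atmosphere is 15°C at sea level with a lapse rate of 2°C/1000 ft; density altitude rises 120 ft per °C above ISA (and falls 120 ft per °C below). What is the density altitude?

1488 ft

Pressure altitude = 5230 + (29.92 − 30.95) × 1000 = 5230 + (-1030) = 4200 ft.
ISA temperature at 4200 ft = 15 − 2 × (4200/1000) = 6.6°C.
ISA deviation = -16 − 6.6 = -22.6°C.
Density altitude = 4200 + 120 × (-22.6) = 1488 ft.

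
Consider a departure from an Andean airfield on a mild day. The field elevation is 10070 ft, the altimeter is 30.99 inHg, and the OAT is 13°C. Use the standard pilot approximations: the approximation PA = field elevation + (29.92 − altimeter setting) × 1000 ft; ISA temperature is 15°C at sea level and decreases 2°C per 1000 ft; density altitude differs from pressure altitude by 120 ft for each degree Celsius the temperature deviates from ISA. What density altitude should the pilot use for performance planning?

10920 ft

Pressure altitude = 10070 + (29.92 − 30.99) × 1000 = 10070 + (-1070) = 9000 ft.
ISA temperature at 9000 ft = 15 − 2 × (9000/1000) = -3°C.
ISA deviation = 13 − (-3) = +16°C.
Density altitude = 9000 + 120 × (16) = 10920 ft.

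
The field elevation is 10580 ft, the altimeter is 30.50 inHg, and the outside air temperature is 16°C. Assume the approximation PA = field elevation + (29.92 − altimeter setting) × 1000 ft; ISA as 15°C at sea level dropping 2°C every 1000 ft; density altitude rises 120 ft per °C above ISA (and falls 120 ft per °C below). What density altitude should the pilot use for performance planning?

Pressure altitude = 10580 + (29.92 − 30.50) × 1000 = 10580 + (-580) = 10000 ft.
ISA temperature at 10000 ft = 15 − 2 × (10000/1000) = -5°C.
ISA deviation = 16 − (-5) = +21°C.
Density altitude = 10000 + 120 × (21) = 12520 ft.

12520 ft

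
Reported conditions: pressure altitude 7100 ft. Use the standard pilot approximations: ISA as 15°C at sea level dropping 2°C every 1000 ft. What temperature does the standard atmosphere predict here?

0.8°C

ISA temperature = 15 − 2 × (7100/1000) = 15 − 14.2 = 0.8°C.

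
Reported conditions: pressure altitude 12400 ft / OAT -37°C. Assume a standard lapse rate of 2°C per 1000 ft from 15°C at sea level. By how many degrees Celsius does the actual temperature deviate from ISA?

ISA temperature at 12400 ft = 15 − 2 × (12400/1000) = -9.8°C.
Deviation = OAT − ISA = -37 − (-9.8) = -27.2°C.

ISA-27.2°C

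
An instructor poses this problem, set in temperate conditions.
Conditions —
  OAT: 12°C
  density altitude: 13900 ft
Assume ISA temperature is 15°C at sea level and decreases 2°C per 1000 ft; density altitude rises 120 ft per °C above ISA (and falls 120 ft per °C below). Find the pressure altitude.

11500 ft

DA = PA + 120 × (OAT − (15 − 2·PA/1000)) = PA + 120·OAT − 1800 + 0.24·PA = 1.24·PA + 120·OAT − 1800.
So 1.24·PA = 13900 − 120 × 12 + 1800 = 14260.
PA = 14260 / 1.24 = 11500 ft.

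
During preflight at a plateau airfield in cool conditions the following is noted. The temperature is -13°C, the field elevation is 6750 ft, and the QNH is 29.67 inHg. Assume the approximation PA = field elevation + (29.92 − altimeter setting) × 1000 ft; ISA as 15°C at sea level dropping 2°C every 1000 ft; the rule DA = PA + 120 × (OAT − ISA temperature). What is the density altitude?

5320 ft

Pressure altitude = 6750 + (29.92 − 29.67) × 1000 = 6750 + (+250) = 7000 ft.
ISA temperature at 7000 ft = 15 − 2 × (7000/1000) = 1°C.
ISA deviation = -13 − 1 = -14°C.
Density altitude = 7000 + 120 × (-14) = 5320 ft.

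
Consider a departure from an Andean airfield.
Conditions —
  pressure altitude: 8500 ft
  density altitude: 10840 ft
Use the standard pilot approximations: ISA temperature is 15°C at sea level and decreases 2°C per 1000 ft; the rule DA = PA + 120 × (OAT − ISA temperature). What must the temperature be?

17.5°C

Density altitude − pressure altitude = 10840 − 8500 = +2340 ft.
At 120 ft/°C that is an ISA deviation of 2340/120 = +19.5°C.
ISA temperature at 8500 ft = 15 − 2 × (8500/1000) = -2°C.
OAT = ISA + deviation = -2 + (+19.5) = 17.5°C.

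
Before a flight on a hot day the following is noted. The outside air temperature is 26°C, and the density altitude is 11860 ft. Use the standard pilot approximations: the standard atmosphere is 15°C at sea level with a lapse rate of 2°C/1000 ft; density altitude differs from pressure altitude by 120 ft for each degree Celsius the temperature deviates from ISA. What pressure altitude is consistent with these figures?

DA = PA + 120 × (OAT − (15 − 2·PA/1000)) = PA + 120·OAT − 1800 + 0.24·PA = 1.24·PA + 120·OAT − 1800.
So 1.24·PA = 11860 − 120 × 26 + 1800 = 10540.
PA = 10540 / 1.24 = 8500 ft.

8500 ft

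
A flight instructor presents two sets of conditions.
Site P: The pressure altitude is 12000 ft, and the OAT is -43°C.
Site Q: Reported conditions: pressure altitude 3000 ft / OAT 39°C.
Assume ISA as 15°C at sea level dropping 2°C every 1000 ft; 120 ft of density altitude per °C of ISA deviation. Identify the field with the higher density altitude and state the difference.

Site P: ISA temp = -9°C, deviation -34°C, DA = 12000 + 120 × (-34) = 7920 ft.
Site Q: ISA temp = 9°C, deviation +30°C, DA = 3000 + 120 × 30 = 6600 ft.
Site P is higher by 7920 − 6600 = 1320 ft.

Site P by 1320 ft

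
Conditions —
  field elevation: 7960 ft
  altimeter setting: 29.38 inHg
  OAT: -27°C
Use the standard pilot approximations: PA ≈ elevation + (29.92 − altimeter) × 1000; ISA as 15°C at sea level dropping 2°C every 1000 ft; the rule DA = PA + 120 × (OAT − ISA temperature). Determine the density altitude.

Pressure altitude = 7960 + (29.92 − 29.38) × 1000 = 7960 + (+540) = 8500 ft.
ISA temperature at 8500 ft = 15 − 2 × (8500/1000) = -2°C.
ISA deviation = -27 − (-2) = -25°C.
Density altitude = 8500 + 120 × (-25) = 5500 ft.

5500 ft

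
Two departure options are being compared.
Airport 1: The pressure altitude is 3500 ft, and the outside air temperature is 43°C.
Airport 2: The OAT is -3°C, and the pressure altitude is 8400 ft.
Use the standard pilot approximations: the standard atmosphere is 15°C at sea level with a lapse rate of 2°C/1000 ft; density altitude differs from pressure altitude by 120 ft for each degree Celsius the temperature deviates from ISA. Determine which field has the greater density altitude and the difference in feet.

Airport 2 by 556 ft

Airport 1: ISA temp = 8°C, deviation +35°C, DA = 3500 + 120 × 35 = 7700 ft.
Airport 2: ISA temp = -1.8°C, deviation -1.2°C, DA = 8400 + 120 × (-1.2) = 8256 ft.
Airport 2 is higher by 8256 − 7700 = 556 ft.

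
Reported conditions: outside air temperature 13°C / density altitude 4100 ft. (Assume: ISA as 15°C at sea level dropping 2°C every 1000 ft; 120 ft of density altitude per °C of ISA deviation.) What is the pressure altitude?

DA = PA + 120 × (OAT − (15 − 2·PA/1000)) = PA + 120·OAT − 1800 + 0.24·PA = 1.24·PA + 120·OAT − 1800.
So 1.24·PA = 4100 − 120 × 13 + 1800 = 4340.
PA = 4340 / 1.24 = 3500 ft.

3500 ft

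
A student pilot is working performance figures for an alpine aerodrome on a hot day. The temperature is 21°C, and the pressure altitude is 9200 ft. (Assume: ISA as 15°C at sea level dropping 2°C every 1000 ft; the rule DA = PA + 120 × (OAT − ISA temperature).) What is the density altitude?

ISA temperature at 9200 ft = 15 − 2 × (9200/1000) = -3.4°C.
ISA deviation = 21 − (-3.4) = +24.4°C.
Density altitude = 9200 + 120 × (24.4) = 9200 + (+2928) = 12128 ft.

12128 ft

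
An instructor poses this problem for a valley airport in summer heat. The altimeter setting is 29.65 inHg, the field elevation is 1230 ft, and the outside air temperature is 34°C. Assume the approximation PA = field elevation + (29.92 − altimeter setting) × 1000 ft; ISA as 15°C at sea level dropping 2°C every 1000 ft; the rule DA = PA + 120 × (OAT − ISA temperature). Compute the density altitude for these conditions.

Pressure altitude = 1230 + (29.92 − 29.65) × 1000 = 1230 + (+270) = 1500 ft.
ISA temperature at 1500 ft = 15 − 2 × (1500/1000) = 12°C.
ISA deviation = 34 − 12 = +22°C.
Density altitude = 1500 + 120 × (22) = 4140 ft.

4140 ft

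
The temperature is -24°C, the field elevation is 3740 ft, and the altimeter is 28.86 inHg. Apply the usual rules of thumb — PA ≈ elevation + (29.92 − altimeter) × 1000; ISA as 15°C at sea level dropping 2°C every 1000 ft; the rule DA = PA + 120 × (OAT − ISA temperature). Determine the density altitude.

1272 ft

Pressure altitude = 3740 + (29.92 − 28.86) × 1000 = 3740 + (+1060) = 4800 ft.
ISA temperature at 4800 ft = 15 − 2 × (4800/1000) = 5.4°C.
ISA deviation = -24 − 5.4 = -29.4°C.
Density altitude = 4800 + 120 × (-29.4) = 1272 ft.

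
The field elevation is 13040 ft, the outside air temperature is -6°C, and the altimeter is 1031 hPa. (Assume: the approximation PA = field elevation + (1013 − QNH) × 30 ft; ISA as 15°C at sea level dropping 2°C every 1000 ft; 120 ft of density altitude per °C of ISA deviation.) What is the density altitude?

12980 ft

Pressure altitude = 13040 + (1013 − 1031) × 30 = 13040 + (-540) = 12500 ft.
ISA temperature at 12500 ft = 15 − 2 × (12500/1000) = -10°C.
ISA deviation = -6 − (-10) = +4°C.
Density altitude = 12500 + 120 × (4) = 12980 ft.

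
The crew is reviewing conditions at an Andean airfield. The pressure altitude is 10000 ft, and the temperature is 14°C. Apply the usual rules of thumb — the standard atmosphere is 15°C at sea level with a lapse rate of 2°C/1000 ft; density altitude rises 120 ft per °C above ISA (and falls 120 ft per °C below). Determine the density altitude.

ISA temperature at 10000 ft = 15 − 2 × (10000/1000) = -5°C.
ISA deviation = 14 − (-5) = +19°C.
Density altitude = 10000 + 120 × (19) = 10000 + (+2280) = 12280 ft.

12280 ft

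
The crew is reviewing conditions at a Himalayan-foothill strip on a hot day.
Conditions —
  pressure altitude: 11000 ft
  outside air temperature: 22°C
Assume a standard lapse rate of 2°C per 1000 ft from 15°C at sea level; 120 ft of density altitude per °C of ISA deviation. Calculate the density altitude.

ISA temperature at 11000 ft = 15 − 2 × (11000/1000) = -7°C.
ISA deviation = 22 − (-7) = +29°C.
Density altitude = 11000 + 120 × (29) = 11000 + (+3480) = 14480 ft.

14480 ft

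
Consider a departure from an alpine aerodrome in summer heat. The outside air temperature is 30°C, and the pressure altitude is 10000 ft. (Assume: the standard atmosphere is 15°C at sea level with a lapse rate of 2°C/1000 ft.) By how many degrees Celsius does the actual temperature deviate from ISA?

ISA+35°C

ISA temperature at 10000 ft = 15 − 2 × (10000/1000) = -5°C.
Deviation = OAT − ISA = 30 − (-5) = +35°C.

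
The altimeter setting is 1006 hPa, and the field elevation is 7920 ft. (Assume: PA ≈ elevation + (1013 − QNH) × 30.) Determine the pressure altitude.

Pressure correction = (1013 − 1006) × 30 = +210 ft.
Pressure altitude = 7920 + (+210) = 8130 ft.

8130 ft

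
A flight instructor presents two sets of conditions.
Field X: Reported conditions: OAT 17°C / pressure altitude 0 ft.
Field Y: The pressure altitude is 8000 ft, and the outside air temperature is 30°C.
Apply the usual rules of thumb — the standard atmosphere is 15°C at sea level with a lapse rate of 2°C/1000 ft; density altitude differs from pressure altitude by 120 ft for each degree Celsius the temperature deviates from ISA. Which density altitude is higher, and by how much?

Field Y by 11480 ft

Field X: ISA temp = 15°C, deviation +2°C, DA = 0 + 120 × 2 = 240 ft.
Field Y: ISA temp = -1°C, deviation +31°C, DA = 8000 + 120 × 31 = 11720 ft.
Field Y is higher by 11720 − 240 = 11480 ft.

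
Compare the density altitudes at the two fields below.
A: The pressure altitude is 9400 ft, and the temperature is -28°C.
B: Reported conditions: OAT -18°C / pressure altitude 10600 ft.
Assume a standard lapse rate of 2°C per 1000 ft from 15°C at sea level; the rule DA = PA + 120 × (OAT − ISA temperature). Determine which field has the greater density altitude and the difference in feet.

B by 2688 ft

A: ISA temp = -3.8°C, deviation -24.2°C, DA = 9400 + 120 × (-24.2) = 6496 ft.
B: ISA temp = -6.2°C, deviation -11.8°C, DA = 10600 + 120 × (-11.8) = 9184 ft.
B is higher by 9184 − 6496 = 2688 ft.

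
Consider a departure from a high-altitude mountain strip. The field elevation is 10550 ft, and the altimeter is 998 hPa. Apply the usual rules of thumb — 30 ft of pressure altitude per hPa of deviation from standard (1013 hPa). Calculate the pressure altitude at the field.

Pressure correction = (1013 − 998) × 30 = +450 ft.
Pressure altitude = 10550 + (+450) = 11000 ft.

11000 ft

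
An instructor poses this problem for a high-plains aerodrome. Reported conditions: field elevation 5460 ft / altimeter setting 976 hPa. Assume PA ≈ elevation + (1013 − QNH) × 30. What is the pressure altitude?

Pressure correction = (1013 − 976) × 30 = +1110 ft.
Pressure altitude = 5460 + (+1110) = 6570 ft.

6570 ft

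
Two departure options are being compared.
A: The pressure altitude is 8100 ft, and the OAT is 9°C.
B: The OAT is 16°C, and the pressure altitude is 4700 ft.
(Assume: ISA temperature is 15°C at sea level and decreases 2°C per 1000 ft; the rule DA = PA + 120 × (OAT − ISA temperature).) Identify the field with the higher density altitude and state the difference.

A by 3376 ft

A: ISA temp = -1.2°C, deviation +10.2°C, DA = 8100 + 120 × 10.2 = 9324 ft.
B: ISA temp = 5.6°C, deviation +10.4°C, DA = 4700 + 120 × 10.4 = 5948 ft.
A is higher by 9324 − 5948 = 3376 ft.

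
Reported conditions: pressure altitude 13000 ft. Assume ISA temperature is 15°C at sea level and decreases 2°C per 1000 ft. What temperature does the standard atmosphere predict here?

-11°C

ISA temperature = 15 − 2 × (13000/1000) = 15 − 26 = -11°C.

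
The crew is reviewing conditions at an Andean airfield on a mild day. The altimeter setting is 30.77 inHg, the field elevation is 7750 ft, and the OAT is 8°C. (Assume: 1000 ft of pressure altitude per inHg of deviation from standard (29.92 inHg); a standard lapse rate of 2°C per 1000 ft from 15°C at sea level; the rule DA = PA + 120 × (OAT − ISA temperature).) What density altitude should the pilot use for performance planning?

7716 ft

Pressure altitude = 7750 + (29.92 − 30.77) × 1000 = 7750 + (-850) = 6900 ft.
ISA temperature at 6900 ft = 15 − 2 × (6900/1000) = 1.2°C.
ISA deviation = 8 − 1.2 = +6.8°C.
Density altitude = 6900 + 120 × (6.8) = 7716 ft.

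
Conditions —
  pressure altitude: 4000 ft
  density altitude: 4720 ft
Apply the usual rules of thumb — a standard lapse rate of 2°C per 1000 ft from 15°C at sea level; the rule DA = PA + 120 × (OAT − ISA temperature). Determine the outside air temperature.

Density altitude − pressure altitude = 4720 − 4000 = +720 ft.
At 120 ft/°C that is an ISA deviation of 720/120 = +6°C.
ISA temperature at 4000 ft = 15 − 2 × (4000/1000) = 7°C.
OAT = ISA + deviation = 7 + (+6) = 13°C.

13°C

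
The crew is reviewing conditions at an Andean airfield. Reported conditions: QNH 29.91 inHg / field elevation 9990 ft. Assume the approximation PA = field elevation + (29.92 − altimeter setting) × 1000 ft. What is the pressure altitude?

10000 ft

Pressure correction = (29.92 − 29.91) × 1000 = +10 ft.
Pressure altitude = 9990 + (+10) = 10000 ft.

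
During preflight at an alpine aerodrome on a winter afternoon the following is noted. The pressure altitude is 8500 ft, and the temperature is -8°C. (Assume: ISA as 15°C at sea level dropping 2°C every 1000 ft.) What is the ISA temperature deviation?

ISA-6°C

ISA temperature at 8500 ft = 15 − 2 × (8500/1000) = -2°C.
Deviation = OAT − ISA = -8 − (-2) = -6°C.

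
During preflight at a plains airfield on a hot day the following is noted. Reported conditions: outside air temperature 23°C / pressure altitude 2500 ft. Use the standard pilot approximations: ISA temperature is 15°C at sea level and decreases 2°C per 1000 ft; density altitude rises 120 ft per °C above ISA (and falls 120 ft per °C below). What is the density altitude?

4060 ft

ISA temperature at 2500 ft = 15 − 2 × (2500/1000) = 10°C.
ISA deviation = 23 − 10 = +13°C.
Density altitude = 2500 + 120 × (13) = 2500 + (+1560) = 4060 ft.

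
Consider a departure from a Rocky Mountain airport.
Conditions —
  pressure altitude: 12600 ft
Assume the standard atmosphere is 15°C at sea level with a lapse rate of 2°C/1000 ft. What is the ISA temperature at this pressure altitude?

ISA temperature = 15 − 2 × (12600/1000) = 15 − 25.2 = -10.2°C.

-10.2°C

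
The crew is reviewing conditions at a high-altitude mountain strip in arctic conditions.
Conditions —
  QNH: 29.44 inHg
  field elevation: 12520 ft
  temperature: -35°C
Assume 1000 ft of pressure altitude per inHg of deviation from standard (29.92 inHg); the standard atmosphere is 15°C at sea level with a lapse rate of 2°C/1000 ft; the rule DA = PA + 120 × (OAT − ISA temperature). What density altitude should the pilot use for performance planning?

10120 ft

Pressure altitude = 12520 + (29.92 − 29.44) × 1000 = 12520 + (+480) = 13000 ft.
ISA temperature at 13000 ft = 15 − 2 × (13000/1000) = -11°C.
ISA deviation = -35 − (-11) = -24°C.
Density altitude = 13000 + 120 × (-24) = 10120 ft.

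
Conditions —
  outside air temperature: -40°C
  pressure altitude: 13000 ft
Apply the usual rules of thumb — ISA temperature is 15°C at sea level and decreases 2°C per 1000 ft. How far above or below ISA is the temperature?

ISA-29°C

ISA temperature at 13000 ft = 15 − 2 × (13000/1000) = -11°C.
Deviation = OAT − ISA = -40 − (-11) = -29°C.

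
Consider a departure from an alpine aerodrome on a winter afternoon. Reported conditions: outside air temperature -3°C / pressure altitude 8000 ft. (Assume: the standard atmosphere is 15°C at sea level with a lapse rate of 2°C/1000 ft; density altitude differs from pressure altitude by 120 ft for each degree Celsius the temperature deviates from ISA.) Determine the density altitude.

7760 ft

ISA temperature at 8000 ft = 15 − 2 × (8000/1000) = -1°C.
ISA deviation = -3 − (-1) = -2°C.
Density altitude = 8000 + 120 × (-2) = 8000 + (-240) = 7760 ft.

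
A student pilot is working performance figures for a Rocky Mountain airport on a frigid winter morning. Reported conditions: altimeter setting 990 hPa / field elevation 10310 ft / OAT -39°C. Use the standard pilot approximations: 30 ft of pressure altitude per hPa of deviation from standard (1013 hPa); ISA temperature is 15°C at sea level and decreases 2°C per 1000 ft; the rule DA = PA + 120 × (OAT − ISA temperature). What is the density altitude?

7160 ft

Pressure altitude = 10310 + (1013 − 990) × 30 = 10310 + (+690) = 11000 ft.
ISA temperature at 11000 ft = 15 − 2 × (11000/1000) = -7°C.
ISA deviation = -39 − (-7) = -32°C.
Density altitude = 11000 + 120 × (-32) = 7160 ft.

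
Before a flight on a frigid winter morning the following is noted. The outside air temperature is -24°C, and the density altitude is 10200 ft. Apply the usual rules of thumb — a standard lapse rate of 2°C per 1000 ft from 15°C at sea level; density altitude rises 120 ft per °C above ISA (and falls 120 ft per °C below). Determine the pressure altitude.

12000 ft

DA = PA + 120 × (OAT − (15 − 2·PA/1000)) = PA + 120·OAT − 1800 + 0.24·PA = 1.24·PA + 120·OAT − 1800.
So 1.24·PA = 10200 − 120 × (-24) + 1800 = 14880.
PA = 14880 / 1.24 = 12000 ft.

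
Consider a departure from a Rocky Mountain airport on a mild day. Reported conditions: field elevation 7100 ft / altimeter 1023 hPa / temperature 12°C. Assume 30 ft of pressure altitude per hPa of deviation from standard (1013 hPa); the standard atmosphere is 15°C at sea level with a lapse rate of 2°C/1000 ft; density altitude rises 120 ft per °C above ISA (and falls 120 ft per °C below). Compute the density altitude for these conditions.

8072 ft

Pressure altitude = 7100 + (1013 − 1023) × 30 = 7100 + (-300) = 6800 ft.
ISA temperature at 6800 ft = 15 − 2 × (6800/1000) = 1.4°C.
ISA deviation = 12 − 1.4 = +10.6°C.
Density altitude = 6800 + 120 × (10.6) = 8072 ft.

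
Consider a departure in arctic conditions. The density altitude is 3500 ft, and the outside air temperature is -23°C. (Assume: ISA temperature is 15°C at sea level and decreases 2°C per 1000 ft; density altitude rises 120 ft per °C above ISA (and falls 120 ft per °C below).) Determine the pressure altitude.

DA = PA + 120 × (OAT − (15 − 2·PA/1000)) = PA + 120·OAT − 1800 + 0.24·PA = 1.24·PA + 120·OAT − 1800.
So 1.24·PA = 3500 − 120 × (-23) + 1800 = 8060.
PA = 8060 / 1.24 = 6500 ft.

6500 ft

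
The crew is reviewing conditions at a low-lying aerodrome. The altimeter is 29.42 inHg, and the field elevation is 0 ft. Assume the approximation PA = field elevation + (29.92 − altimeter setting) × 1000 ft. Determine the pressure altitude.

Pressure correction = (29.92 − 29.42) × 1000 = +500 ft.
Pressure altitude = 0 + (+500) = 500 ft.

500 ft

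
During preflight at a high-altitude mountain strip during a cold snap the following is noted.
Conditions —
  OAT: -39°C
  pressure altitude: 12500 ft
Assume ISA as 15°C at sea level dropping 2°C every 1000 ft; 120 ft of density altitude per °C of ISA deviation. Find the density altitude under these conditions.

9020 ft

ISA temperature at 12500 ft = 15 − 2 × (12500/1000) = -10°C.
ISA deviation = -39 − (-10) = -29°C.
Density altitude = 12500 + 120 × (-29) = 12500 + (-3480) = 9020 ft.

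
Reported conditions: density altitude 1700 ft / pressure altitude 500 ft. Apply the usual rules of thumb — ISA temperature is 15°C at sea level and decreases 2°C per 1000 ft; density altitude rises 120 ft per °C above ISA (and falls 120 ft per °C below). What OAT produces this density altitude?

24°C

Density altitude − pressure altitude = 1700 − 500 = +1200 ft.
At 120 ft/°C that is an ISA deviation of 1200/120 = +10°C.
ISA temperature at 500 ft = 15 − 2 × (500/1000) = 14°C.
OAT = ISA + deviation = 14 + (+10) = 24°C.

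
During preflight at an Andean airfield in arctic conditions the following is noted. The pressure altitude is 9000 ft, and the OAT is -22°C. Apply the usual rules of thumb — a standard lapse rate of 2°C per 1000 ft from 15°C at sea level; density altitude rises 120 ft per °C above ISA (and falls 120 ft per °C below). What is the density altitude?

6720 ft

ISA temperature at 9000 ft = 15 − 2 × (9000/1000) = -3°C.
ISA deviation = -22 − (-3) = -19°C.
Density altitude = 9000 + 120 × (-19) = 9000 + (-2280) = 6720 ft.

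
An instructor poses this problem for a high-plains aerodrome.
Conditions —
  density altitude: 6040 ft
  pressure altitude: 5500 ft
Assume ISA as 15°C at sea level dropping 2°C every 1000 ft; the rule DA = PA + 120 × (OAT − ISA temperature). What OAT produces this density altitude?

8.5°C

Density altitude − pressure altitude = 6040 − 5500 = +540 ft.
At 120 ft/°C that is an ISA deviation of 540/120 = +4.5°C.
ISA temperature at 5500 ft = 15 − 2 × (5500/1000) = 4°C.
OAT = ISA + deviation = 4 + (+4.5) = 8.5°C.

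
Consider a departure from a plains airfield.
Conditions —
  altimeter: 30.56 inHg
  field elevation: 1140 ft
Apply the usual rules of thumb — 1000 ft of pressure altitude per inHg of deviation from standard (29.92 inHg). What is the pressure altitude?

Pressure correction = (29.92 − 30.56) × 1000 = -640 ft.
Pressure altitude = 1140 + (-640) = 500 ft.

500 ft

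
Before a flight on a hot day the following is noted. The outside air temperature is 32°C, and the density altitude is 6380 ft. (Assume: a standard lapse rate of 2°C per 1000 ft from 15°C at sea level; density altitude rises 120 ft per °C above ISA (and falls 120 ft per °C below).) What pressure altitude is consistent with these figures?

DA = PA + 120 × (OAT − (15 − 2·PA/1000)) = PA + 120·OAT − 1800 + 0.24·PA = 1.24·PA + 120·OAT − 1800.
So 1.24·PA = 6380 − 120 × 32 + 1800 = 4340.
PA = 4340 / 1.24 = 3500 ft.

3500 ft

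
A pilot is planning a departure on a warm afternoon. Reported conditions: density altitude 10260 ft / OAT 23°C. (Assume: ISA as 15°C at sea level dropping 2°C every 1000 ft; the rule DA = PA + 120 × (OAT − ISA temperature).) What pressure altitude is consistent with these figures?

7500 ft

DA = PA + 120 × (OAT − (15 − 2·PA/1000)) = PA + 120·OAT − 1800 + 0.24·PA = 1.24·PA + 120·OAT − 1800.
So 1.24·PA = 10260 − 120 × 23 + 1800 = 9300.
PA = 9300 / 1.24 = 7500 ft.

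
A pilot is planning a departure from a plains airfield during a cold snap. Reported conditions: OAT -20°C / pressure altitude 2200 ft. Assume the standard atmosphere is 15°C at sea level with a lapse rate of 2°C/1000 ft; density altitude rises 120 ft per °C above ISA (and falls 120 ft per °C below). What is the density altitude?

-1472 ft

ISA temperature at 2200 ft = 15 − 2 × (2200/1000) = 10.6°C.
ISA deviation = -20 − 10.6 = -30.6°C.
Density altitude = 2200 + 120 × (-30.6) = 2200 + (-3672) = -1472 ft.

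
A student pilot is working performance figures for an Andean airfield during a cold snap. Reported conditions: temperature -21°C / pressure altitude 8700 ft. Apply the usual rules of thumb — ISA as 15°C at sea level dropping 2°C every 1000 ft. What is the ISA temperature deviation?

ISA temperature at 8700 ft = 15 − 2 × (8700/1000) = -2.4°C.
Deviation = OAT − ISA = -21 − (-2.4) = -18.6°C.

ISA-18.6°C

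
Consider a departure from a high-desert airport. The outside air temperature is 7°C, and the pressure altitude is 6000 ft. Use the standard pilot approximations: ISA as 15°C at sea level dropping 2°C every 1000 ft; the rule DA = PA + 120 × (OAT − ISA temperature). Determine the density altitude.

6480 ft

ISA temperature at 6000 ft = 15 − 2 × (6000/1000) = 3°C.
ISA deviation = 7 − 3 = +4°C.
Density altitude = 6000 + 120 × (4) = 6000 + (+480) = 6480 ft.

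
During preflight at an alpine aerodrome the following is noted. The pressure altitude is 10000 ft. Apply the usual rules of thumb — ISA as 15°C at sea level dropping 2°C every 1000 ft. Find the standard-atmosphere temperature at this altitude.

ISA temperature = 15 − 2 × (10000/1000) = 15 − 20 = -5°C.

-5°C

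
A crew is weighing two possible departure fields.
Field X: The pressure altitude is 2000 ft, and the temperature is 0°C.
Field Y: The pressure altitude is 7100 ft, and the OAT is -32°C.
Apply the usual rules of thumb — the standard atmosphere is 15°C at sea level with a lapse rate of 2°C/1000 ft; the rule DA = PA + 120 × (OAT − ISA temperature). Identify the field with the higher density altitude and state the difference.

Field Y by 2484 ft

Field X: ISA temp = 11°C, deviation -11°C, DA = 2000 + 120 × (-11) = 680 ft.
Field Y: ISA temp = 0.8°C, deviation -32.8°C, DA = 7100 + 120 × (-32.8) = 3164 ft.
Field Y is higher by 3164 − 680 = 2484 ft.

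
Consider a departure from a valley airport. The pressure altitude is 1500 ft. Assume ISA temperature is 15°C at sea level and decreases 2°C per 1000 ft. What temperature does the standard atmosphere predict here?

ISA temperature = 15 − 2 × (1500/1000) = 15 − 3 = 12°C.

12°C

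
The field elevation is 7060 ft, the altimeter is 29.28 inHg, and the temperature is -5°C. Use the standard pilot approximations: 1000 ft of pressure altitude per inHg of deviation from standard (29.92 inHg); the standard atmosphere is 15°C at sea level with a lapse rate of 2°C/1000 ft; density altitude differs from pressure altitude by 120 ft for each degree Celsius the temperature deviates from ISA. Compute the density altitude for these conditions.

7148 ft

Pressure altitude = 7060 + (29.92 − 29.28) × 1000 = 7060 + (+640) = 7700 ft.
ISA temperature at 7700 ft = 15 − 2 × (7700/1000) = -0.4°C.
ISA deviation = -5 − (-0.4) = -4.6°C.
Density altitude = 7700 + 120 × (-4.6) = 7148 ft.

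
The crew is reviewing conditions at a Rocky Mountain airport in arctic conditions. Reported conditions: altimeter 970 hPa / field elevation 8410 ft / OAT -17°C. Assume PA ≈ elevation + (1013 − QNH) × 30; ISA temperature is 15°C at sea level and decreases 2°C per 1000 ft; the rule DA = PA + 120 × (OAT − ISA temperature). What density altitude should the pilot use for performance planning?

Pressure altitude = 8410 + (1013 − 970) × 30 = 8410 + (+1290) = 9700 ft.
ISA temperature at 9700 ft = 15 − 2 × (9700/1000) = -4.4°C.
ISA deviation = -17 − (-4.4) = -12.6°C.
Density altitude = 9700 + 120 × (-12.6) = 8188 ft.

8188 ft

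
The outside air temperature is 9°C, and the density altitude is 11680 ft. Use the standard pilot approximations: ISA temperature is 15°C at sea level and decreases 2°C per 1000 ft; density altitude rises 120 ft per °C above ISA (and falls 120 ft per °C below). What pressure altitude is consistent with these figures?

DA = PA + 120 × (OAT − (15 − 2·PA/1000)) = PA + 120·OAT − 1800 + 0.24·PA = 1.24·PA + 120·OAT − 1800.
So 1.24·PA = 11680 − 120 × 9 + 1800 = 12400.
PA = 12400 / 1.24 = 10000 ft.

10000 ft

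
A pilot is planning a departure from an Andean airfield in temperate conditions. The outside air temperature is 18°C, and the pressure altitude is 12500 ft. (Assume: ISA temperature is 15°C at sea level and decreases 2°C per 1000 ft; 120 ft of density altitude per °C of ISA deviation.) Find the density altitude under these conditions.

15860 ft

ISA temperature at 12500 ft = 15 − 2 × (12500/1000) = -10°C.
ISA deviation = 18 − (-10) = +28°C.
Density altitude = 12500 + 120 × (28) = 12500 + (+3360) = 15860 ft.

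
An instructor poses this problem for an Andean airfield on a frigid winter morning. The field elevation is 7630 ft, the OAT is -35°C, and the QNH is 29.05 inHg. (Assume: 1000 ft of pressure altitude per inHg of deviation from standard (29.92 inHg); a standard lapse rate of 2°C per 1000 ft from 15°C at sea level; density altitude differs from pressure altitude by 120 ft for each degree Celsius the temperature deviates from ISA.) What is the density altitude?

4540 ft

Pressure altitude = 7630 + (29.92 − 29.05) × 1000 = 7630 + (+870) = 8500 ft.
ISA temperature at 8500 ft = 15 − 2 × (8500/1000) = -2°C.
ISA deviation = -35 − (-2) = -33°C.
Density altitude = 8500 + 120 × (-33) = 4540 ft.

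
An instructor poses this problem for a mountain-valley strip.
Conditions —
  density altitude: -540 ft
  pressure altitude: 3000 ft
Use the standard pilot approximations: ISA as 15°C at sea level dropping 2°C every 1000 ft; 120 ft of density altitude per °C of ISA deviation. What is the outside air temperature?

Density altitude − pressure altitude = -540 − 3000 = -3540 ft.
At 120 ft/°C that is an ISA deviation of -3540/120 = -29.5°C.
ISA temperature at 3000 ft = 15 − 2 × (3000/1000) = 9°C.
OAT = ISA + deviation = 9 + (-29.5) = -20.5°C.

-20.5°C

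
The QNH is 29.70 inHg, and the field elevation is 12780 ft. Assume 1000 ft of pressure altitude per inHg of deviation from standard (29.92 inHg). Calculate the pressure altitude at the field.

13000 ft

Pressure correction = (29.92 − 29.70) × 1000 = +220 ft.
Pressure altitude = 12780 + (+220) = 13000 ft.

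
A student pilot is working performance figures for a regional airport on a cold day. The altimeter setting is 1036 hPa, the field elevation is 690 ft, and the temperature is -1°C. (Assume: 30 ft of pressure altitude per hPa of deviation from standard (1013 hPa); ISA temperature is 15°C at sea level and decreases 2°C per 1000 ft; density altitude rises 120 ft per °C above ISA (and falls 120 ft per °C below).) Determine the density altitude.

Pressure altitude = 690 + (1013 − 1036) × 30 = 690 + (-690) = 0 ft.
ISA temperature at 0 ft = 15 − 2 × (0/1000) = 15°C.
ISA deviation = -1 − 15 = -16°C.
Density altitude = 0 + 120 × (-16) = -1920 ft.

-1920 ft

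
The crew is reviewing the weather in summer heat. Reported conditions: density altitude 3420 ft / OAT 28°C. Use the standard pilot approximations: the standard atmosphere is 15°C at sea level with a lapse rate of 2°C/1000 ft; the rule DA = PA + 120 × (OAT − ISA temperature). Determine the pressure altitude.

DA = PA + 120 × (OAT − (15 − 2·PA/1000)) = PA + 120·OAT − 1800 + 0.24·PA = 1.24·PA + 120·OAT − 1800.
So 1.24·PA = 3420 − 120 × 28 + 1800 = 1860.
PA = 1860 / 1.24 = 1500 ft.

1500 ft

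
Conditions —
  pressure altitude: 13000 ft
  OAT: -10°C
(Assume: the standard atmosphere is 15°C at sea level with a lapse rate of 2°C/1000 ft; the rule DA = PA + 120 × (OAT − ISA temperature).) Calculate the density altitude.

ISA temperature at 13000 ft = 15 − 2 × (13000/1000) = -11°C.
ISA deviation = -10 − (-11) = +1°C.
Density altitude = 13000 + 120 × (1) = 13000 + (+120) = 13120 ft.

13120 ft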